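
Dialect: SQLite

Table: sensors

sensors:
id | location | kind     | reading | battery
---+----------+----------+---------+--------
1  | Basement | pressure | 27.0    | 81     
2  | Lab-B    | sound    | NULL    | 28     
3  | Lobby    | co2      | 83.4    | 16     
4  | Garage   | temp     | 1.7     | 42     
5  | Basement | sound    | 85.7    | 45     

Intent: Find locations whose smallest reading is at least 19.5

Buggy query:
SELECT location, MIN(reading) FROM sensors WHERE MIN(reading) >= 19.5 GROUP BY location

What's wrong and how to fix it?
Bug: MIN() in WHERE is a misuse of aggregate

Fix: Replace WHERE with HAVING after the GROUP BY

Corrected query:
SELECT location, MIN(reading) FROM sensors GROUP BY location HAVING MIN(reading) >= 19.5

Result:
location | MIN(reading)
---------+-------------
Basement | 27          
Lobby    | 83.4        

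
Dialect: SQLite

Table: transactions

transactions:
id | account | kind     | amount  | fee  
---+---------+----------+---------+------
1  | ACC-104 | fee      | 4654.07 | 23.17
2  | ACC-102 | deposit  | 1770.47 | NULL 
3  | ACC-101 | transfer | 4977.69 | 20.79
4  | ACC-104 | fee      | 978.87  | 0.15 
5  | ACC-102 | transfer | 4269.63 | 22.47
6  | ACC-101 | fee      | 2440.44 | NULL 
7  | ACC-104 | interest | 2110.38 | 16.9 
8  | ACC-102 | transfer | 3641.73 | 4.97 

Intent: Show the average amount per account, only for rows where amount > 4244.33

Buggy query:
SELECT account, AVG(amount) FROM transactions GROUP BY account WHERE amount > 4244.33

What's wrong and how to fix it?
Bug: WHERE cannot follow GROUP BY

Fix: Move the WHERE clause before GROUP BY

Corrected query:
SELECT account, AVG(amount) FROM transactions WHERE amount > 4244.33 GROUP BY account

Result:
account | AVG(amount)
--------+------------
ACC-101 | 4977.69    
ACC-102 | 4269.63    
ACC-104 | 4654.07    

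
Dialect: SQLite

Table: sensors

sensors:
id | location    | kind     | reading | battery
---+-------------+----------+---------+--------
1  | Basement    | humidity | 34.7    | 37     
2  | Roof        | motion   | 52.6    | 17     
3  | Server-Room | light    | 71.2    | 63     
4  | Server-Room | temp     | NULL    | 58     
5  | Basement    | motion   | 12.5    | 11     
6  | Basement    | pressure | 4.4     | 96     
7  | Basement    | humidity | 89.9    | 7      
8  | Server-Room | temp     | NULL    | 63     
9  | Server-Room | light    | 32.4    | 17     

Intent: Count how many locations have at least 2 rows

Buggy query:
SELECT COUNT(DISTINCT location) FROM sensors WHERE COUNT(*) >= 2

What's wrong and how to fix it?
Bug: COUNT(*) cannot appear in WHERE; the per-group count doesn't exist yet

Fix: Use a subquery that GROUPs and filters with HAVING, then count its rows

Corrected query:
SELECT COUNT(*) FROM (SELECT location FROM sensors GROUP BY location HAVING COUNT(*) >= 2)

Result:
COUNT(*)
--------
2       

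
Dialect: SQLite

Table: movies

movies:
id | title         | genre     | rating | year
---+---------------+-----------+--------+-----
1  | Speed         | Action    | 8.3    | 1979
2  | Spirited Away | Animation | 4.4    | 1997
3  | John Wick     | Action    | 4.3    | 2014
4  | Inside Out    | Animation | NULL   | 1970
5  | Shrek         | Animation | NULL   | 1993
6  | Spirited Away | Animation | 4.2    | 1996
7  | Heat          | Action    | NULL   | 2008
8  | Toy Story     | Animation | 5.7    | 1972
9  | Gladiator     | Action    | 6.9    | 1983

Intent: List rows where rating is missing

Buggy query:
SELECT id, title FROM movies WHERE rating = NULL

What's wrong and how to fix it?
Bug: Comparing to NULL with '=' never matches; NULL = NULL is unknown, not true

Fix: Use IS NULL to test for NULL

Corrected query:
SELECT id, title FROM movies WHERE rating IS NULL

Result:
id | title     
---+-----------
4  | Inside Out
5  | Shrek     
7  | Heat      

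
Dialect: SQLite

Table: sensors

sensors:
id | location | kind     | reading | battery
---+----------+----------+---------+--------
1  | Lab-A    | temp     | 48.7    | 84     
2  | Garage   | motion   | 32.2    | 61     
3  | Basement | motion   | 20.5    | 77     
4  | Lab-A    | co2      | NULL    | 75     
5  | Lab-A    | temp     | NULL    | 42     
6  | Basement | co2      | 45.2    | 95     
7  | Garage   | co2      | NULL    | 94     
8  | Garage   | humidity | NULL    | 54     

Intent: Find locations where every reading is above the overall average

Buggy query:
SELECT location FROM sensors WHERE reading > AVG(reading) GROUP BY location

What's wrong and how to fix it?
Bug: AVG() is an aggregate; it can't sit directly in WHERE

Fix: Use a subquery for AVG and a HAVING MIN(...) filter so the condition holds for every row in the group

Corrected query:
SELECT location FROM sensors GROUP BY location HAVING MIN(reading) > (SELECT AVG(reading) FROM sensors)

Result:
location
--------
Lab-A   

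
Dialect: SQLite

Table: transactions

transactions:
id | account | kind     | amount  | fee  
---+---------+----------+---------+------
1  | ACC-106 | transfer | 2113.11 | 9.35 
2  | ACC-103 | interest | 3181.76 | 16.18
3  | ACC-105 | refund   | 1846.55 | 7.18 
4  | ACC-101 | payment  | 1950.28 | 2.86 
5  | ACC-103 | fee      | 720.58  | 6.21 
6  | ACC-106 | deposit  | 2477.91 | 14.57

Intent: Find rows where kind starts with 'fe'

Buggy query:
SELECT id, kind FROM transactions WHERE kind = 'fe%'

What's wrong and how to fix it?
Bug: '=' compares the literal string including the % character; pattern matching needs LIKE

Fix: Use LIKE for wildcard pattern matching

Corrected query:
SELECT id, kind FROM transactions WHERE kind LIKE 'fe%'

Result:
id | kind
---+-----
5  | fee 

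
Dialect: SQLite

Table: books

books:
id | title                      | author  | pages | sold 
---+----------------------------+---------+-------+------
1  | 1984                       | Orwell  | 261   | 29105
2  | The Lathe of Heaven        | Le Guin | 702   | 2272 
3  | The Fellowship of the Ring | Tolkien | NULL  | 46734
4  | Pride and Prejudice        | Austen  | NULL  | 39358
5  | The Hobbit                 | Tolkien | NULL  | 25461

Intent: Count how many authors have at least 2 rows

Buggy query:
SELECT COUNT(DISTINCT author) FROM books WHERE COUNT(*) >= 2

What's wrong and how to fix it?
Bug: COUNT(*) cannot appear in WHERE; the per-group count doesn't exist yet

Fix: Use a subquery that GROUPs and filters with HAVING, then count its rows

Corrected query:
SELECT COUNT(*) FROM (SELECT author FROM books GROUP BY author HAVING COUNT(*) >= 2)

Result:
COUNT(*)
--------
1       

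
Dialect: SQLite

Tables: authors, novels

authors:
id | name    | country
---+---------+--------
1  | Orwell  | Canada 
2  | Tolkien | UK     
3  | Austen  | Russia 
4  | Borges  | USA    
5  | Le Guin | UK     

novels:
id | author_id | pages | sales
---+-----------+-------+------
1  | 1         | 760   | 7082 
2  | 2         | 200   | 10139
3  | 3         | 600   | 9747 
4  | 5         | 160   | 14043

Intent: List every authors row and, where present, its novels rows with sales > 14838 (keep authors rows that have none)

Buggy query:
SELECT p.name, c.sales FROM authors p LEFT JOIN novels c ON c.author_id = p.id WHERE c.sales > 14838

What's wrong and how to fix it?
Bug: Filtering c.sales in WHERE discards the NULL rows produced by LEFT JOIN, turning it into an inner join

Fix: Move the right-table condition into the ON clause so unmatched parents are kept

Corrected query:
SELECT p.name, c.sales FROM authors p LEFT JOIN novels c ON c.author_id = p.id AND c.sales > 14838

Result:
name    | sales
--------+------
Orwell  | NULL 
Tolkien | NULL 
Austen  | NULL 
Borges  | NULL 
Le Guin | NULL 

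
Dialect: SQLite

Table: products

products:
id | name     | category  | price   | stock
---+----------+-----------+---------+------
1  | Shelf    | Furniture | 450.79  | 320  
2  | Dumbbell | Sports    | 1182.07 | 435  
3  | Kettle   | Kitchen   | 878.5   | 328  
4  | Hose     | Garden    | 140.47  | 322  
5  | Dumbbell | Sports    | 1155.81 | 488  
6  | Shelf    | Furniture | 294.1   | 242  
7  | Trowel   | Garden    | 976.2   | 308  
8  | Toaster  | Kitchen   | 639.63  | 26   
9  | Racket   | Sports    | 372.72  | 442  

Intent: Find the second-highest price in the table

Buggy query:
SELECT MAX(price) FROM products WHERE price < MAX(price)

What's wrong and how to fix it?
Bug: MAX(price) on the right of the comparison is an aggregate-in-WHERE error

Fix: Compute the overall MAX in a subquery, then take MAX of rows below it

Corrected query:
SELECT MAX(price) FROM products WHERE price < (SELECT MAX(price) FROM products)

Result:
MAX(price)
----------
1155.81   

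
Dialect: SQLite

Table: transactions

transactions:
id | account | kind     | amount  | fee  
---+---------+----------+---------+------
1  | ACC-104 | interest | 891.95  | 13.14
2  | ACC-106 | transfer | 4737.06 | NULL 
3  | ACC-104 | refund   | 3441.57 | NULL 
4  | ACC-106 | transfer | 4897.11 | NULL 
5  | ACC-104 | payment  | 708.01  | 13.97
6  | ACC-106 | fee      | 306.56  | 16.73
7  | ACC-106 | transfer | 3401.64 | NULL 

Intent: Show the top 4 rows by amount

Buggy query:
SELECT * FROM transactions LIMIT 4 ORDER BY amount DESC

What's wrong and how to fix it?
Bug: LIMIT must come after ORDER BY

Fix: Sort with ORDER BY, then apply LIMIT

Corrected query:
SELECT * FROM transactions ORDER BY amount DESC LIMIT 4

Result:
id | account | kind     | amount  | fee 
---+---------+----------+---------+-----
4  | ACC-106 | transfer | 4897.11 | NULL
2  | ACC-106 | transfer | 4737.06 | NULL
3  | ACC-104 | refund   | 3441.57 | NULL
7  | ACC-106 | transfer | 3401.64 | NULL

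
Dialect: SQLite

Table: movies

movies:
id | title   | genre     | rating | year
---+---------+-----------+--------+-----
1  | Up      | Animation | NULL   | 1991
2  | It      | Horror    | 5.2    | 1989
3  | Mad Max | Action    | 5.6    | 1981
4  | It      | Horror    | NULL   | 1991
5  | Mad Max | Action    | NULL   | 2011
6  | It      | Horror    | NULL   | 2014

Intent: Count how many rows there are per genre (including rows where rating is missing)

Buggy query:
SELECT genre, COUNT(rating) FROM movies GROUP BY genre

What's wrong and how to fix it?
Bug: COUNT(rating) skips NULLs, so groups with missing rating are undercounted

Fix: Use COUNT(*) to count all rows regardless of NULL

Corrected query:
SELECT genre, COUNT(*) FROM movies GROUP BY genre

Result:
genre     | COUNT(*)
----------+---------
Action    | 2       
Animation | 1       
Horror    | 3       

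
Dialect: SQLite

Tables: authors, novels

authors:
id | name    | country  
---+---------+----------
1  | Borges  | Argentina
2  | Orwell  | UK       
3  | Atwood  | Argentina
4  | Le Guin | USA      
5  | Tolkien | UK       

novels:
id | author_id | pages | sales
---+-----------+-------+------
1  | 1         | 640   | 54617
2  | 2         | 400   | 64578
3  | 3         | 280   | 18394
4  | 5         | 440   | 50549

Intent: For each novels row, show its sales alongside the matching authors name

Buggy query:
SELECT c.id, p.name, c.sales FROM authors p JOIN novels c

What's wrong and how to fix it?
Bug: JOIN with no ON clause produces a cartesian product; every novels row pairs with every authors row

Fix: Add ON c.author_id = p.id to the JOIN

Corrected query:
SELECT c.id, p.name, c.sales FROM authors p JOIN novels c ON c.author_id = p.id

Result:
id | name    | sales
---+---------+------
1  | Borges  | 54617
2  | Orwell  | 64578
3  | Atwood  | 18394
4  | Tolkien | 50549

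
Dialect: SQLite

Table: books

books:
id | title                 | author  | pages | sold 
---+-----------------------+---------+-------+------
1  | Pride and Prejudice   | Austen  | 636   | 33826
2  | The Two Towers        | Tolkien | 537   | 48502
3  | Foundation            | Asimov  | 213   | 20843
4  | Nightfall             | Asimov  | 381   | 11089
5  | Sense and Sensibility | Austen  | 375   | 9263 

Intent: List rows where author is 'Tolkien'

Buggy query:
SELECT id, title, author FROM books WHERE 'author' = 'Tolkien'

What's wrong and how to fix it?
Bug: Single quotes denote string literals in SQL; the column name is being compared as a constant string

Fix: Reference the column as author without single quotes

Corrected query:
SELECT id, title, author FROM books WHERE author = 'Tolkien'

Result:
id | title          | author 
---+----------------+--------
2  | The Two Towers | Tolkien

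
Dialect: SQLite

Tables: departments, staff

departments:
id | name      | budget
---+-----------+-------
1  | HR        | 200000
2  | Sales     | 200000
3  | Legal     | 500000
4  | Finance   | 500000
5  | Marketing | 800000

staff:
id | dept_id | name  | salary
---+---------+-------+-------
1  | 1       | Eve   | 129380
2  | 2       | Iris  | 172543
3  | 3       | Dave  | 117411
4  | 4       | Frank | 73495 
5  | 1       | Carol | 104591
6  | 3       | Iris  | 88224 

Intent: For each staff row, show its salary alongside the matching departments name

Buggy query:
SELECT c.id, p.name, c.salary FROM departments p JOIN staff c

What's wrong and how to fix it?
Bug: JOIN with no ON clause produces a cartesian product; every staff row pairs with every departments row

Fix: Add ON c.dept_id = p.id to the JOIN

Corrected query:
SELECT c.id, p.name, c.salary FROM departments p JOIN staff c ON c.dept_id = p.id

Result:
id | name    | salary
---+---------+-------
1  | HR      | 129380
2  | Sales   | 172543
3  | Legal   | 117411
4  | Finance | 73495 
5  | HR      | 104591
6  | Legal   | 88224 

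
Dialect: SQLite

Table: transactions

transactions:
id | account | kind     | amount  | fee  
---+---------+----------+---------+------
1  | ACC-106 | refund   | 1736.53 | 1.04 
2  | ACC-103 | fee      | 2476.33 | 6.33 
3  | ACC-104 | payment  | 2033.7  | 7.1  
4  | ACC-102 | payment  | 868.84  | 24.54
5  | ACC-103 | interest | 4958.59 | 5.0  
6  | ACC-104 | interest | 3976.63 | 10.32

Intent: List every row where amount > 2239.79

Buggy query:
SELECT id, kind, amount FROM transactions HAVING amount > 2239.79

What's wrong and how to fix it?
Bug: This is a non-aggregate query (no GROUP BY, no aggregates), so in SQLite the HAVING clause is invalid here; a row-level condition belongs in WHERE

Fix: Use WHERE for row-level filtering

Corrected query:
SELECT id, kind, amount FROM transactions WHERE amount > 2239.79

Result:
id | kind     | amount 
---+----------+--------
2  | fee      | 2476.33
5  | interest | 4958.59
6  | interest | 3976.63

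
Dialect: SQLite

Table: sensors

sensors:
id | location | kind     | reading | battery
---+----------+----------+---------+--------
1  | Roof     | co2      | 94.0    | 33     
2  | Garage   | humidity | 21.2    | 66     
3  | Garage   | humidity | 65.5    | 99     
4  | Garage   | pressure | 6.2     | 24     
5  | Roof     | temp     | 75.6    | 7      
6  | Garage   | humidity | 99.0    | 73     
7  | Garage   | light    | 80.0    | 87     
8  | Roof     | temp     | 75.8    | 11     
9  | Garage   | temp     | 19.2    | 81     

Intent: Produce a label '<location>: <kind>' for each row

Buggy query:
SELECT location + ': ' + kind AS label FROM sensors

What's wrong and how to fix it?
Bug: SQLite uses || for string concatenation; + coerces text to numbers (yielding 0)

Fix: Replace + with || to concatenate text

Corrected query:
SELECT location || ': ' || kind AS label FROM sensors

Result:
label           
----------------
Roof: co2       
Garage: humidity
Garage: humidity
Garage: pressure
Roof: temp      
Garage: humidity
Garage: light   
Roof: temp      
Garage: temp    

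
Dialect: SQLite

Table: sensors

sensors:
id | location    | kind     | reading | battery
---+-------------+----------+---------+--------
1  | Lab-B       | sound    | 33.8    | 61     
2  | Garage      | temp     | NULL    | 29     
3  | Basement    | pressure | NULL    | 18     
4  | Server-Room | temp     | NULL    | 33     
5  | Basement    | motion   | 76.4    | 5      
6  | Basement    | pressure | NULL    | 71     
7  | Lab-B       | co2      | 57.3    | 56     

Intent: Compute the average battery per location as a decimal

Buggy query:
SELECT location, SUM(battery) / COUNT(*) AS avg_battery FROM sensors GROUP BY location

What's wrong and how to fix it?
Bug: SUM(battery) and COUNT(*) are both integers; the division truncates the fractional part

Fix: Multiply by 1.0 (or CAST to REAL) to force floating-point division

Corrected query:
SELECT location, SUM(battery) * 1.0 / COUNT(*) AS avg_battery FROM sensors GROUP BY location

Result:
location    | avg_battery
------------+------------
Basement    | 31.333333  
Garage      | 29         
Lab-B       | 58.5       
Server-Room | 33         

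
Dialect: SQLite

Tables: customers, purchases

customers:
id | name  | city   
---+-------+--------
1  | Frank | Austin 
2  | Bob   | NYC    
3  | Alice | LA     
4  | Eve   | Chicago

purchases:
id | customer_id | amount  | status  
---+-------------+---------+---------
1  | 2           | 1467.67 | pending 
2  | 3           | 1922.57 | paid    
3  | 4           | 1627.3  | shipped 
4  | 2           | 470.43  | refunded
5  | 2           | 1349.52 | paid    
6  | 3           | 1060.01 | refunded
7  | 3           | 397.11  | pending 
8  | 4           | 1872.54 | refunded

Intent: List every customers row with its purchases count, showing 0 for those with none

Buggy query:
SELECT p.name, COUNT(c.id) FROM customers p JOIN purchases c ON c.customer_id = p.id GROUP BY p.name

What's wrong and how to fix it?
Bug: INNER JOIN drops customers rows that have no matching purchases rows

Fix: Use LEFT JOIN so parents without children still appear (COUNT(c.id) gives 0)

Corrected query:
SELECT p.name, COUNT(c.id) FROM customers p LEFT JOIN purchases c ON c.customer_id = p.id GROUP BY p.name

Result:
name  | COUNT(c.id)
------+------------
Alice | 3          
Bob   | 3          
Eve   | 2          
Frank | 0          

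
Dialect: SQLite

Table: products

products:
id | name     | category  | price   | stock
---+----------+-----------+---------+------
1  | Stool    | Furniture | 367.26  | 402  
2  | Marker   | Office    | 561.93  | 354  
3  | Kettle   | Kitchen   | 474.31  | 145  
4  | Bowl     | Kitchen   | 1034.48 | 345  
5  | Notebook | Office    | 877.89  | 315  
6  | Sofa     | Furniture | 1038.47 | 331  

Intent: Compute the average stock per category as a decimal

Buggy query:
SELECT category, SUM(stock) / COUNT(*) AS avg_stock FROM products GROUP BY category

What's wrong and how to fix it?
Bug: SUM(stock) and COUNT(*) are both integers; the division truncates the fractional part

Fix: Cast one side to REAL so the division keeps the fractional part

Corrected query:
SELECT category, SUM(stock) * 1.0 / COUNT(*) AS avg_stock FROM products GROUP BY category

Result:
category  | avg_stock
----------+----------
Furniture | 366.5    
Kitchen   | 245      
Office    | 334.5    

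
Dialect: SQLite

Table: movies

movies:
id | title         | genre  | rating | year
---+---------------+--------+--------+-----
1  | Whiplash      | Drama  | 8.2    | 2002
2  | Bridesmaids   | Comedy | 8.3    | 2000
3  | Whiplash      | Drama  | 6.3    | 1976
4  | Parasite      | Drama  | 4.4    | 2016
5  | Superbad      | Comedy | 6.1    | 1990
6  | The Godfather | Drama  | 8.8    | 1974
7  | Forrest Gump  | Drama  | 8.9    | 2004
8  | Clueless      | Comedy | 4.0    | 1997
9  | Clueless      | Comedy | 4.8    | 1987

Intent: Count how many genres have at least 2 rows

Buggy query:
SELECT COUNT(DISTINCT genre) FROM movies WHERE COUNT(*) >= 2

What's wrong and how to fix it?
Bug: WHERE filters individual rows, not groups, so a group-level COUNT is invalid there

Fix: Group first with HAVING COUNT(*) >= 2, then COUNT the resulting groups

Corrected query:
SELECT COUNT(*) FROM (SELECT genre FROM movies GROUP BY genre HAVING COUNT(*) >= 2)

Result:
COUNT(*)
--------
2       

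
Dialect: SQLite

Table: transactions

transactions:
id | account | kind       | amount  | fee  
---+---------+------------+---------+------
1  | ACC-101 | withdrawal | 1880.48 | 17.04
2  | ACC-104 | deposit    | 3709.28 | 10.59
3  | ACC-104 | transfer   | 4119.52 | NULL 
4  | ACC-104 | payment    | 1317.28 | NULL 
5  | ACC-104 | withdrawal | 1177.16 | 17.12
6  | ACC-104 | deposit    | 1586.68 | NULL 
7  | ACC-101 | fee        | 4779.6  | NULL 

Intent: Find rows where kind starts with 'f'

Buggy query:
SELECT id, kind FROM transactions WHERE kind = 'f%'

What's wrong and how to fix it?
Bug: '=' compares the literal string including the % character; pattern matching needs LIKE

Fix: Replace '=' with LIKE so 'f%' is treated as a pattern

Corrected query:
SELECT id, kind FROM transactions WHERE kind LIKE 'f%'

Result:
id | kind
---+-----
7  | fee 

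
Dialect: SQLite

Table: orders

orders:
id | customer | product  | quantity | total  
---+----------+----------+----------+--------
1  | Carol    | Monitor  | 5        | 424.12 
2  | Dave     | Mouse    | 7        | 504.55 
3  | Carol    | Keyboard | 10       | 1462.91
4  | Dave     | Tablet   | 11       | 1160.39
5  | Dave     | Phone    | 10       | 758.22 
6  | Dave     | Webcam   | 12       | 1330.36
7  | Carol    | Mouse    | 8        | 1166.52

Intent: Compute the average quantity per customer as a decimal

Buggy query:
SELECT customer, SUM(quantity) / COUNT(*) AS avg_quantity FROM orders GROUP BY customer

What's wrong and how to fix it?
Bug: SUM(quantity) and COUNT(*) are both integers; the division truncates the fractional part

Fix: Multiply by 1.0 (or CAST to REAL) to force floating-point division

Corrected query:
SELECT customer, SUM(quantity) * 1.0 / COUNT(*) AS avg_quantity FROM orders GROUP BY customer

Result:
customer | avg_quantity
---------+-------------
Carol    | 7.666667    
Dave     | 10          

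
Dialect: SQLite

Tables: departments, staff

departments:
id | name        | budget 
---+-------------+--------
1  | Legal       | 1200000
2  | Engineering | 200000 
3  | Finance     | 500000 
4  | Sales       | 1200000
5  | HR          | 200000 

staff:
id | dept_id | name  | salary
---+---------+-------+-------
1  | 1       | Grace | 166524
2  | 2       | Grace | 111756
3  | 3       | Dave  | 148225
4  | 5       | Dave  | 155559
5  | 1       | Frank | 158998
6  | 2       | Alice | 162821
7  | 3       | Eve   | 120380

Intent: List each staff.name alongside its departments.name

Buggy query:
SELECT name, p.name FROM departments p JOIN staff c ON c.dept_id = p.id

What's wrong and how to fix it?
Bug: Both tables have a 'name' column; the unqualified reference is ambiguous

Fix: Prefix ambiguous columns with the table alias

Corrected query:
SELECT c.name, p.name FROM departments p JOIN staff c ON c.dept_id = p.id

Result:
name  | name       
------+------------
Grace | Legal      
Grace | Engineering
Dave  | Finance    
Dave  | HR         
Frank | Legal      
Alice | Engineering
Eve   | Finance    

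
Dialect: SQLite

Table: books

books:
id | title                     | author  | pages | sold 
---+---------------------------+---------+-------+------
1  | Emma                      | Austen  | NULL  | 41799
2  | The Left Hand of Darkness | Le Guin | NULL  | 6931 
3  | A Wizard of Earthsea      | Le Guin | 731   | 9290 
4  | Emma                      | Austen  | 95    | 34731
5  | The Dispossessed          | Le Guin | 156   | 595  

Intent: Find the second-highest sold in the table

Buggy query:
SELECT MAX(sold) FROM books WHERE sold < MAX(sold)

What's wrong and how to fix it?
Bug: MAX(sold) on the right of the comparison is an aggregate-in-WHERE error

Fix: Put the inner MAX in a scalar subquery

Corrected query:
SELECT MAX(sold) FROM books WHERE sold < (SELECT MAX(sold) FROM books)

Result:
MAX(sold)
---------
34731    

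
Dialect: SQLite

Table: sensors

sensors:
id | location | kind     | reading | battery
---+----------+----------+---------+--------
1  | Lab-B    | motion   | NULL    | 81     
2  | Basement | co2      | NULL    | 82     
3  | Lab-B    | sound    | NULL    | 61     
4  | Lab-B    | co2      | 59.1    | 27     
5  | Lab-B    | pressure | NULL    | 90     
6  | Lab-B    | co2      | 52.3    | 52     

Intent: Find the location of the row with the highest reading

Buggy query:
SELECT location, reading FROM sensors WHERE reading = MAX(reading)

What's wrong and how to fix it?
Bug: MAX(reading) is an aggregate and cannot be used directly in WHERE

Fix: Wrap MAX in a scalar subquery so WHERE compares against a single value

Corrected query:
SELECT location, reading FROM sensors WHERE reading = (SELECT MAX(reading) FROM sensors)

Result:
location | reading
---------+--------
Lab-B    | 59.1   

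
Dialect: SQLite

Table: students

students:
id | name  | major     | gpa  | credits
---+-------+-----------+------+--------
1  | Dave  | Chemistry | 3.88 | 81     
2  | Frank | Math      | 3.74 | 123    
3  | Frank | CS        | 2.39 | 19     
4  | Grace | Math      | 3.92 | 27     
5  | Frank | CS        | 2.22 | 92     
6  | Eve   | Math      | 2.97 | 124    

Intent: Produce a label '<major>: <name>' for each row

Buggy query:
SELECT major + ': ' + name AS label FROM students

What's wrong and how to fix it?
Bug: SQLite uses || for string concatenation; + coerces text to numbers (yielding 0)

Fix: Replace + with || to concatenate text

Corrected query:
SELECT major || ': ' || name AS label FROM students

Result:
label          
---------------
Chemistry: Dave
Math: Frank    
CS: Frank      
Math: Grace    
CS: Frank      
Math: Eve      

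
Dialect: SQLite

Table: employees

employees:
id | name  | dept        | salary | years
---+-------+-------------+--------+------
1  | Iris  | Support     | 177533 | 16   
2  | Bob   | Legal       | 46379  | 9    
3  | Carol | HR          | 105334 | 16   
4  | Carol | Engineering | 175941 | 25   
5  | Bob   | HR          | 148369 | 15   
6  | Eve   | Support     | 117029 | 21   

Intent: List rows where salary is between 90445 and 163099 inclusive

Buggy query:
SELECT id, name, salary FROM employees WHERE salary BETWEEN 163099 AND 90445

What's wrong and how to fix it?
Bug: BETWEEN expects the lower bound first; with 163099 AND 90445 the range is empty

Fix: Write BETWEEN 90445 AND 163099

Corrected query:
SELECT id, name, salary FROM employees WHERE salary BETWEEN 90445 AND 163099

Result:
id | name  | salary
---+-------+-------
3  | Carol | 105334
5  | Bob   | 148369
6  | Eve   | 117029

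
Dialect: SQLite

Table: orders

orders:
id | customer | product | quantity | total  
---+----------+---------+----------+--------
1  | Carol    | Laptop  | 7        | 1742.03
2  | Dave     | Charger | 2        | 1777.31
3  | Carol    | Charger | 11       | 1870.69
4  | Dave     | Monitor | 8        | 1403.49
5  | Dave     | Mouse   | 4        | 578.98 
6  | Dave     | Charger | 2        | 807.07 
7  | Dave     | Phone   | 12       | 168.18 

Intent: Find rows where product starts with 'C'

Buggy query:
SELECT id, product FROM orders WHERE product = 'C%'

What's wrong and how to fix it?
Bug: Wildcards only work with LIKE; '=' treats '%' as a literal character

Fix: Use LIKE for wildcard pattern matching

Corrected query:
SELECT id, product FROM orders WHERE product LIKE 'C%'

Result:
id | product
---+--------
2  | Charger
3  | Charger
6  | Charger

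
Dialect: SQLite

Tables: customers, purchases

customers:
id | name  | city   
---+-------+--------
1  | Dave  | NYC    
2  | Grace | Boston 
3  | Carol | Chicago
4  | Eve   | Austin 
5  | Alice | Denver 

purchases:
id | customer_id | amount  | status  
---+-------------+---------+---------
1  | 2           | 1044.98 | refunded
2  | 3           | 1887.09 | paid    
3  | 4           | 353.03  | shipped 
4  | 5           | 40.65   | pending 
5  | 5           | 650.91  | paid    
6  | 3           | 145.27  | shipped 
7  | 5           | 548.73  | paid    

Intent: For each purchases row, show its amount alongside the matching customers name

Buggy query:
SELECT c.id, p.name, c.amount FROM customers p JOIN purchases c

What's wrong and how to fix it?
Bug: Missing join condition: each purchases row is matched to all customers rows instead of just its own

Fix: Add ON c.customer_id = p.id to the JOIN

Corrected query:
SELECT c.id, p.name, c.amount FROM customers p JOIN purchases c ON c.customer_id = p.id

Result:
id | name  | amount 
---+-------+--------
1  | Grace | 1044.98
2  | Carol | 1887.09
3  | Eve   | 353.03 
4  | Alice | 40.65  
5  | Alice | 650.91 
6  | Carol | 145.27 
7  | Alice | 548.73 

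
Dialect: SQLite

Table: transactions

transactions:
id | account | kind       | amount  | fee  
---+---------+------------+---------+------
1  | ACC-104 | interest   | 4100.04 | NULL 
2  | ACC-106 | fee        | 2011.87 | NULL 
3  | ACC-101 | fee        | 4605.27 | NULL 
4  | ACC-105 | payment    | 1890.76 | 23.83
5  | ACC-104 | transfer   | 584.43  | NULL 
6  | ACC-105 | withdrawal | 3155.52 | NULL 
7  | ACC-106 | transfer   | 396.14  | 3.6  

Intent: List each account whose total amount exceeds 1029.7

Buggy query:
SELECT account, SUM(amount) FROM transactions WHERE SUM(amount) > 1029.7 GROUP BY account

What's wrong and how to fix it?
Bug: SUM(amount) is an aggregate, but WHERE filters rows before aggregation

Fix: Move the aggregate condition to a HAVING clause

Corrected query:
SELECT account, SUM(amount) FROM transactions GROUP BY account HAVING SUM(amount) > 1029.7

Result:
account | SUM(amount)
--------+------------
ACC-101 | 4605.27    
ACC-104 | 4684.47    
ACC-105 | 5046.28    
ACC-106 | 2408.01    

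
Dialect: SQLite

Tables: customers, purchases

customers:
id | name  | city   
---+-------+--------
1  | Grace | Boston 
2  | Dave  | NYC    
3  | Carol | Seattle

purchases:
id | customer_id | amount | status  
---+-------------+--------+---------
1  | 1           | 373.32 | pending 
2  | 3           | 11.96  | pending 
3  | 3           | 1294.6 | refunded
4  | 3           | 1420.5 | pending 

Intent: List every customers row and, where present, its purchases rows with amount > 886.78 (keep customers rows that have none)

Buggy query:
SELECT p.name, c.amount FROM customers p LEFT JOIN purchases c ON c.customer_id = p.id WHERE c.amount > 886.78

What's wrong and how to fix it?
Bug: A WHERE condition on the right-hand table after LEFT JOIN drops unmatched parents

Fix: Put 'c.amount > 886.78' in the JOIN's ON clause instead of WHERE

Corrected query:
SELECT p.name, c.amount FROM customers p LEFT JOIN purchases c ON c.customer_id = p.id AND c.amount > 886.78

Result:
name  | amount
------+-------
Grace | NULL  
Dave  | NULL  
Carol | 1294.6
Carol | 1420.5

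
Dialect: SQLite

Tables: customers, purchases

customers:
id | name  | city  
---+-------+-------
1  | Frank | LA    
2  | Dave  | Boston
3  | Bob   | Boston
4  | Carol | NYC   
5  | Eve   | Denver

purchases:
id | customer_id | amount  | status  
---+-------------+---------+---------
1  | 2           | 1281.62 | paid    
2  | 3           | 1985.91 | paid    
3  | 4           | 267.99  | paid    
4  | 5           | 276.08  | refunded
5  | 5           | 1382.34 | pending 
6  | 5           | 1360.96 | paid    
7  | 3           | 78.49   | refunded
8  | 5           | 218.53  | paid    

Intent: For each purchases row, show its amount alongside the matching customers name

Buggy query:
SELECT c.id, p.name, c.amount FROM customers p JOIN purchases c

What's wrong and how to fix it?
Bug: JOIN with no ON clause produces a cartesian product; every purchases row pairs with every customers row

Fix: Specify the join condition linking the foreign key to the parent id

Corrected query:
SELECT c.id, p.name, c.amount FROM customers p JOIN purchases c ON c.customer_id = p.id

Result:
id | name  | amount 
---+-------+--------
1  | Dave  | 1281.62
2  | Bob   | 1985.91
3  | Carol | 267.99 
4  | Eve   | 276.08 
5  | Eve   | 1382.34
6  | Eve   | 1360.96
7  | Bob   | 78.49  
8  | Eve   | 218.53 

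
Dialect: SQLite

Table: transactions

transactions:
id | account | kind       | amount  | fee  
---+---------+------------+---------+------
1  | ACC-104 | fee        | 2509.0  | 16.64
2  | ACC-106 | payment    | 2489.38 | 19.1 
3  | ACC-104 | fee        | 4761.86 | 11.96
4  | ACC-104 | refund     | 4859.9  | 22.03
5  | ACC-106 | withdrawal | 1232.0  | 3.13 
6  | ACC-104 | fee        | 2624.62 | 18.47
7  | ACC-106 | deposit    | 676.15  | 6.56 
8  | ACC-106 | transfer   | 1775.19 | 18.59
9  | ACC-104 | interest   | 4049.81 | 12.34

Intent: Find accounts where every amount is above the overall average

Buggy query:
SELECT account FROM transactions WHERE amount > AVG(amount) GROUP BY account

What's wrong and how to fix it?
Bug: WHERE evaluates per row before aggregation, so AVG() is unavailable

Fix: Use a subquery for AVG and a HAVING MIN(...) filter so the condition holds for every row in the group

Corrected query:
SELECT account FROM transactions GROUP BY account HAVING MIN(amount) > (SELECT AVG(amount) FROM transactions)

Result:
(no rows)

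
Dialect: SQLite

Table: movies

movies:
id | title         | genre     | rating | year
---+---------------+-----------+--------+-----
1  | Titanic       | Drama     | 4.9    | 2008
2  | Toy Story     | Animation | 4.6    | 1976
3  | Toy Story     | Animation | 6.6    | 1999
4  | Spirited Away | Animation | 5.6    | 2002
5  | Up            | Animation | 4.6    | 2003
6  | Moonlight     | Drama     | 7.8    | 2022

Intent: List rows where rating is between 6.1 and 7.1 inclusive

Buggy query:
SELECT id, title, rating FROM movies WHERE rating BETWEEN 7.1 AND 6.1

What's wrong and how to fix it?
Bug: BETWEEN expects the lower bound first; with 7.1 AND 6.1 the range is empty

Fix: Swap the bounds so the smaller value comes first

Corrected query:
SELECT id, title, rating FROM movies WHERE rating BETWEEN 6.1 AND 7.1

Result:
id | title     | rating
---+-----------+-------
3  | Toy Story | 6.6   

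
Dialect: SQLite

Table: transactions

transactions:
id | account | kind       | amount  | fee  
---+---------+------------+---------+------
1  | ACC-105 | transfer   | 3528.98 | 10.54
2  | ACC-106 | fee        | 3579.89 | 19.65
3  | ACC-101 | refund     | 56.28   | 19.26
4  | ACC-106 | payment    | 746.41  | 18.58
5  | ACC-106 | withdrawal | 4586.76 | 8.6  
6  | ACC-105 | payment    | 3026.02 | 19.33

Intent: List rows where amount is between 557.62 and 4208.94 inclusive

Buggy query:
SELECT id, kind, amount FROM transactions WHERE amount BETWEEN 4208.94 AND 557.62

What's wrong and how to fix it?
Bug: The bounds are reversed; BETWEEN a AND b requires a <= b to match anything

Fix: Swap the bounds so the smaller value comes first

Corrected query:
SELECT id, kind, amount FROM transactions WHERE amount BETWEEN 557.62 AND 4208.94

Result:
id | kind     | amount 
---+----------+--------
1  | transfer | 3528.98
2  | fee      | 3579.89
4  | payment  | 746.41 
6  | payment  | 3026.02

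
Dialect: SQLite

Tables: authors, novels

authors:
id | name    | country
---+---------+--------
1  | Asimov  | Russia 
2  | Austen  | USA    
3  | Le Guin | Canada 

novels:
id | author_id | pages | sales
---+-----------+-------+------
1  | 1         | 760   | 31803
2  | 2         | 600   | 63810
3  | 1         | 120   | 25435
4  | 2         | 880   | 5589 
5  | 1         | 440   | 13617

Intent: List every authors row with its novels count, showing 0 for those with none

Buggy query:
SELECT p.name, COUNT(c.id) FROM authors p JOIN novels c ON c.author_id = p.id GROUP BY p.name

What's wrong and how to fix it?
Bug: An inner join excludes parents with zero children

Fix: Use LEFT JOIN so parents without children still appear (COUNT(c.id) gives 0)

Corrected query:
SELECT p.name, COUNT(c.id) FROM authors p LEFT JOIN novels c ON c.author_id = p.id GROUP BY p.name

Result:
name    | COUNT(c.id)
--------+------------
Asimov  | 3          
Austen  | 2          
Le Guin | 0          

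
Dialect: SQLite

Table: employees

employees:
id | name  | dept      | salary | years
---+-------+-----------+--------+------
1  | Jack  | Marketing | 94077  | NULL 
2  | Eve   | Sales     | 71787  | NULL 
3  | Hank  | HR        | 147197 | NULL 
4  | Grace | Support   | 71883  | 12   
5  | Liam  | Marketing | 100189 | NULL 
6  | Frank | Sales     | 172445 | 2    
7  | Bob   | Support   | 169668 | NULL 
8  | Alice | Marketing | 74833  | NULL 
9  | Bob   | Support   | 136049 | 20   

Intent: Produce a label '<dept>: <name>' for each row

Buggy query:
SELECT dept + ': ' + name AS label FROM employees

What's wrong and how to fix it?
Bug: '+' is numeric addition; on text columns SQLite converts them to 0 instead of concatenating

Fix: Use the || operator for string concatenation

Corrected query:
SELECT dept || ': ' || name AS label FROM employees

Result:
label           
----------------
Marketing: Jack 
Sales: Eve      
HR: Hank        
Support: Grace  
Marketing: Liam 
Sales: Frank    
Support: Bob    
Marketing: Alice
Support: Bob    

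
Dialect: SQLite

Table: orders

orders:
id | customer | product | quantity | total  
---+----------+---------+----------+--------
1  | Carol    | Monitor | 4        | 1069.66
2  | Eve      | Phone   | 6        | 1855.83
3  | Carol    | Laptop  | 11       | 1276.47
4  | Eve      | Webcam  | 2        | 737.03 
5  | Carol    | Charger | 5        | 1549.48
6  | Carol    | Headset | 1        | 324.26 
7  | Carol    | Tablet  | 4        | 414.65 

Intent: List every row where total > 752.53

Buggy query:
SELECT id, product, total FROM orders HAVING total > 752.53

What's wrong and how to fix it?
Bug: This is a non-aggregate query (no GROUP BY, no aggregates), so in SQLite the HAVING clause is invalid here; a row-level condition belongs in WHERE

Fix: Use WHERE for row-level filtering

Corrected query:
SELECT id, product, total FROM orders WHERE total > 752.53

Result:
id | product | total  
---+---------+--------
1  | Monitor | 1069.66
2  | Phone   | 1855.83
3  | Laptop  | 1276.47
5  | Charger | 1549.48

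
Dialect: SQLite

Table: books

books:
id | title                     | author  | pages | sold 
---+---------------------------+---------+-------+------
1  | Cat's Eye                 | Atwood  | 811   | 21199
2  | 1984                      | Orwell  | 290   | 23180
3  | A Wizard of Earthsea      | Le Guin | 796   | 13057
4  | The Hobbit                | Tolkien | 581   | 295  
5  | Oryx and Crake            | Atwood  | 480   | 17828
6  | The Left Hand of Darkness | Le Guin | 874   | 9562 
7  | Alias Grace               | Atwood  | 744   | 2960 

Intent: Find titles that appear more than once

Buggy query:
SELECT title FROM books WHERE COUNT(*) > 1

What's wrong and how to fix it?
Bug: WHERE can't reference COUNT(*); aggregates are computed after WHERE

Fix: Group first, then use HAVING for the count condition

Corrected query:
SELECT title FROM books GROUP BY title HAVING COUNT(*) > 1

Result:
(no rows)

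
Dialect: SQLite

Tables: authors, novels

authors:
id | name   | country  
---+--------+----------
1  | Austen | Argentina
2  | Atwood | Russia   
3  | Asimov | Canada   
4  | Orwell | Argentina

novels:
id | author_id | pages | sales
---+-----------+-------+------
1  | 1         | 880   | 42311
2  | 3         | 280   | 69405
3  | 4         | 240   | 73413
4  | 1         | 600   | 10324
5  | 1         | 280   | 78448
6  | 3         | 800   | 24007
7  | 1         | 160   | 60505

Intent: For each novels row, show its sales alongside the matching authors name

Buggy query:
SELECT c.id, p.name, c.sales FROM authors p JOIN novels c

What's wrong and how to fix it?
Bug: JOIN with no ON clause produces a cartesian product; every novels row pairs with every authors row

Fix: Add ON c.author_id = p.id to the JOIN

Corrected query:
SELECT c.id, p.name, c.sales FROM authors p JOIN novels c ON c.author_id = p.id

Result:
id | name   | sales
---+--------+------
1  | Austen | 42311
2  | Asimov | 69405
3  | Orwell | 73413
4  | Austen | 10324
5  | Austen | 78448
6  | Asimov | 24007
7  | Austen | 60505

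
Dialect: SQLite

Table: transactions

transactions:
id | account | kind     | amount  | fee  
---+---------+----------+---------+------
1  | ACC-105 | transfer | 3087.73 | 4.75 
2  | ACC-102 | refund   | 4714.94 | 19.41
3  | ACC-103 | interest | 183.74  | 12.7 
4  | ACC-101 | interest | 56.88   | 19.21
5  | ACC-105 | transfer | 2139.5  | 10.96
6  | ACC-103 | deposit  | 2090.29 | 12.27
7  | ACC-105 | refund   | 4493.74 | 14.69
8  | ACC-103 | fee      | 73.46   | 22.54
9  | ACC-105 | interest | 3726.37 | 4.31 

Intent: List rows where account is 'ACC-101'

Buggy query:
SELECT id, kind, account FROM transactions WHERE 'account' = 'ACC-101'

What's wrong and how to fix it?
Bug: Single quotes denote string literals in SQL; the column name is being compared as a constant string

Fix: Remove the quotes around the column name (or use double quotes for an identifier)

Corrected query:
SELECT id, kind, account FROM transactions WHERE account = 'ACC-101'

Result:
id | kind     | account
---+----------+--------
4  | interest | ACC-101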